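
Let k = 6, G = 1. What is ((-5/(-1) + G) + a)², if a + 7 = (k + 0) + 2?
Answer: 49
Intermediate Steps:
a = 1 (a = -7 + ((6 + 0) + 2) = -7 + (6 + 2) = -7 + 8 = 1)
((-5/(-1) + G) + a)² = ((-5/(-1) + 1) + 1)² = ((-5*(-1) + 1) + 1)² = ((5 + 1) + 1)² = (6 + 1)² = 7² = 49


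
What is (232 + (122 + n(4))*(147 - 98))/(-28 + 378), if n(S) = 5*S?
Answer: 719/35 ≈ 20.543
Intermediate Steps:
(232 + (122 + n(4))*(147 - 98))/(-28 + 378) = (232 + (122 + 5*4)*(147 - 98))/(-28 + 378) = (232 + (122 + 20)*49)/350 = (232 + 142*49)*(1/350) = (232 + 6958)*(1/350) = 7190*(1/350) = 719/35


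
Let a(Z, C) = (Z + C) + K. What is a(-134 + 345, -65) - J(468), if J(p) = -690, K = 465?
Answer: 1301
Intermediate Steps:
a(Z, C) = 465 + C + Z (a(Z, C) = (Z + C) + 465 = (C + Z) + 465 = 465 + C + Z)
a(-134 + 345, -65) - J(468) = (465 - 65 + (-134 + 345)) - 1*(-690) = (465 - 65 + 211) + 690 = 611 + 690 = 1301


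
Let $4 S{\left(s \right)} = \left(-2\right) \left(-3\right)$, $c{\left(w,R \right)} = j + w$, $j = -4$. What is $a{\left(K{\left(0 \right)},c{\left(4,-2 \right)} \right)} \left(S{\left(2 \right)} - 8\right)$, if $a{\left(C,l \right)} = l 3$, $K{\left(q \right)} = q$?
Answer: $0$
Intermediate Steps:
$c{\left(w,R \right)} = -4 + w$
$S{\left(s \right)} = \frac{3}{2}$ ($S{\left(s \right)} = \frac{\left(-2\right) \left(-3\right)}{4} = \frac{1}{4} \cdot 6 = \frac{3}{2}$)
$a{\left(C,l \right)} = 3 l$
$a{\left(K{\left(0 \right)},c{\left(4,-2 \right)} \right)} \left(S{\left(2 \right)} - 8\right) = 3 \left(-4 + 4\right) \left(\frac{3}{2} - 8\right) = 3 \cdot 0 \left(- \frac{13}{2}\right) = 0 \left(- \frac{13}{2}\right) = 0$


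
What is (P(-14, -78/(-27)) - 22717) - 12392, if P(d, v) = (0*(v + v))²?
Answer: -35109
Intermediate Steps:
P(d, v) = 0 (P(d, v) = (0*(2*v))² = 0² = 0)
(P(-14, -78/(-27)) - 22717) - 12392 = (0 - 22717) - 12392 = -22717 - 12392 = -35109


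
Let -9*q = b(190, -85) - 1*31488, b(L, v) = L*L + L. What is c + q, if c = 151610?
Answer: 1359688/9 ≈ 1.5108e+5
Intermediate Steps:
b(L, v) = L + L² (b(L, v) = L² + L = L + L²)
q = -4802/9 (q = -(190*(1 + 190) - 1*31488)/9 = -(190*191 - 31488)/9 = -(36290 - 31488)/9 = -⅑*4802 = -4802/9 ≈ -533.56)
c + q = 151610 - 4802/9 = 1359688/9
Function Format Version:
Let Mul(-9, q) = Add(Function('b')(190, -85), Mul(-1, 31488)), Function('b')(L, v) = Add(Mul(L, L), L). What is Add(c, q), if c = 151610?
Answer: Rational(1359688, 9) ≈ 1.5108e+5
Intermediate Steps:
Function('b')(L, v) = Add(L, Pow(L, 2)) (Function('b')(L, v) = Add(Pow(L, 2), L) = Add(L, Pow(L, 2)))
q = Rational(-4802, 9) (q = Mul(Rational(-1, 9), Add(Mul(190, Add(1, 190)), Mul(-1, 31488))) = Mul(Rational(-1, 9), Add(Mul(190, 191), -31488)) = Mul(Rational(-1, 9), Add(36290, -31488)) = Mul(Rational(-1, 9), 4802) = Rational(-4802, 9) ≈ -533.56)
Add(c, q) = Add(151610, Rational(-4802, 9)) = Rational(1359688, 9)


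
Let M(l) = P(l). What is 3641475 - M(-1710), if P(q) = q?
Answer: 3643185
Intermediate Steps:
M(l) = l
3641475 - M(-1710) = 3641475 - 1*(-1710) = 3641475 + 1710 = 3643185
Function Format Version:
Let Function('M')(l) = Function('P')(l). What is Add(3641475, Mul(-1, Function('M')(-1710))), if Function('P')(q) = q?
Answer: 3643185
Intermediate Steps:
Function('M')(l) = l
Add(3641475, Mul(-1, Function('M')(-1710))) = Add(3641475, Mul(-1, -1710)) = Add(3641475, 1710) = 3643185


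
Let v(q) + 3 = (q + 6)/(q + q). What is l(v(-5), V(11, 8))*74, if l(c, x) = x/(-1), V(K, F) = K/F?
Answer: -407/4 ≈ -101.75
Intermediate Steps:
v(q) = -3 + (6 + q)/(2*q) (v(q) = -3 + (q + 6)/(q + q) = -3 + (6 + q)/((2*q)) = -3 + (6 + q)*(1/(2*q)) = -3 + (6 + q)/(2*q))
l(c, x) = -x (l(c, x) = x*(-1) = -x)
l(v(-5), V(11, 8))*74 = -11/8*74 = -407/4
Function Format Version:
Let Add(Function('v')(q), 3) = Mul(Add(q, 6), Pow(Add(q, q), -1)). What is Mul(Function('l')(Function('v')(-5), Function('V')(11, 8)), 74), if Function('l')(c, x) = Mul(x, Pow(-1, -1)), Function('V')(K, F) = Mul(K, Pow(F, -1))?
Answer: Rational(-407, 4) ≈ -101.75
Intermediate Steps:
Function('v')(q) = Add(-3, Mul(Rational(1, 2), Pow(q, -1), Add(6, q))) (Function('v')(q) = Add(-3, Mul(Add(q, 6), Pow(Add(q, q), -1))) = Add(-3, Mul(Add(6, q), Pow(Mul(2, q), -1))) = Add(-3, Mul(Add(6, q), Mul(Rational(1, 2), Pow(q, -1)))) = Add(-3, Mul(Rational(1, 2), Pow(q, -1), Add(6, q))))
Function('l')(c, x) = Mul(-1, x) (Function('l')(c, x) = Mul(x, -1) = Mul(-1, x))
Mul(Function('l')(Function('v')(-5), Function('V')(11, 8)), 74) = Mul(Mul(-1, Mul(11, Pow(8, -1))), 74) = Mul(Mul(-1, Mul(11, Rational(1, 8))), 74) = Mul(Mul(-1, Rational(11, 8)), 74) = Mul(Rational(-11, 8), 74) = Rational(-407, 4)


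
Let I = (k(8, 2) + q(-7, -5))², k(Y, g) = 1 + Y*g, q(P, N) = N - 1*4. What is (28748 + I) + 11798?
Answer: 40610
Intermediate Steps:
q(P, N) = -4 + N (q(P, N) = N - 4 = -4 + N)
I = 64 (I = ((1 + 8*2) + (-4 - 5))² = ((1 + 16) - 9)² = (17 - 9)² = 8² = 64)
(28748 + I) + 11798 = (28748 + 64) + 11798 = 28812 + 11798 = 40610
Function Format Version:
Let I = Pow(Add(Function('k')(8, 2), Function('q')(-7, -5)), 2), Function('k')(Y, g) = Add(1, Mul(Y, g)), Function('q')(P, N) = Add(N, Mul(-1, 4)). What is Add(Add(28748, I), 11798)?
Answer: 40610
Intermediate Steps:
Function('q')(P, N) = Add(-4, N) (Function('q')(P, N) = Add(N, -4) = Add(-4, N))
I = 64 (I = Pow(Add(Add(1, Mul(8, 2)), Add(-4, -5)), 2) = Pow(Add(Add(1, 16), -9), 2) = Pow(Add(17, -9), 2) = Pow(8, 2) = 64)
Add(Add(28748, I), 11798) = Add(Add(28748, 64), 11798) = Add(28812, 11798) = 40610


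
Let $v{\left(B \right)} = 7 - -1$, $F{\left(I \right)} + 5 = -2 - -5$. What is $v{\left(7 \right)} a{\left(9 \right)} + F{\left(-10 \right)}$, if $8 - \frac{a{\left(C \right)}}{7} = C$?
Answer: $-58$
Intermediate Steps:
$a{\left(C \right)} = 56 - 7 C$
$F{\left(I \right)} = -2$ ($F{\left(I \right)} = -5 - -3 = -5 + \left(-2 + 5\right) = -5 + 3 = -2$)
$v{\left(B \right)} = 8$ ($v{\left(B \right)} = 7 + 1 = 8$)
$v{\left(7 \right)} a{\left(9 \right)} + F{\left(-10 \right)} = 8 \left(56 - 63\right) - 2 = 8 \left(-7\right) - 2 = -56 - 2 = -58$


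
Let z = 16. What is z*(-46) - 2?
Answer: -738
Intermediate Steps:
z*(-46) - 2 = 16*(-46) - 2 = -736 - 2 = -738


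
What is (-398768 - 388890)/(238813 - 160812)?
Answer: -787658/78001 ≈ -10.098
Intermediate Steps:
(-398768 - 388890)/(238813 - 160812) = -787658/78001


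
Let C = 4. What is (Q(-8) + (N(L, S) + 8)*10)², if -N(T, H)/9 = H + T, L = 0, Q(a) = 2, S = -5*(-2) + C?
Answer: 1387684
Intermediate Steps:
S = 14 (S = -5*(-2) + 4 = 10 + 4 = 14)
N(T, H) = -9*H - 9*T (N(T, H) = -9*(H + T) = -9*H - 9*T)
(Q(-8) + (N(L, S) + 8)*10)² = (2 + ((-9*14 - 9*0) + 8)*10)² = (2 + ((-126 + 0) + 8)*10)² = (2 + (-126 + 8)*10)² = (2 - 118*10)² = (2 - 1180)² = (-1178)² = 1387684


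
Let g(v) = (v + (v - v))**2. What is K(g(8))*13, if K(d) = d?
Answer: 832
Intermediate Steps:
g(v) = v**2 (g(v) = (v + 0)**2 = v**2)
K(g(8))*13 = 8**2*13 = 64*13 = 832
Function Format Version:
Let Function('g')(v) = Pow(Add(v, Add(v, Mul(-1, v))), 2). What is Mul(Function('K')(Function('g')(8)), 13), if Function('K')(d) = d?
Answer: 832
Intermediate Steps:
Function('g')(v) = Pow(v, 2) (Function('g')(v) = Pow(Add(v, 0), 2) = Pow(v, 2))
Mul(Function('K')(Function('g')(8)), 13) = Mul(Pow(8, 2), 13) = Mul(64, 13) = 832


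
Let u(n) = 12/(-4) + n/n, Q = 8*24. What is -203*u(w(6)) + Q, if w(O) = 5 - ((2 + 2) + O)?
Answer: 598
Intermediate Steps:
Q = 192
w(O) = 1 - O (w(O) = 5 - (4 + O) = 5 + (-4 - O) = 1 - O)
u(n) = -2 (u(n) = 12*(-1/4) + 1 = -3 + 1 = -2)
-203*u(w(6)) + Q = -203*(-2) + 192 = 406 + 192 = 598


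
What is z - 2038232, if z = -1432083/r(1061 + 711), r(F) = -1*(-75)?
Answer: -51433161/25 ≈ -2.0573e+6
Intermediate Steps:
r(F) = 75
z = -477361/25 (z = -1432083/75 = -1432083*1/75 = -477361/25 ≈ -19094.)
z - 2038232 = -477361/25 - 2038232 = -51433161/25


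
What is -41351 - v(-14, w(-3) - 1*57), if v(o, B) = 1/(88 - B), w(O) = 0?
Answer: -5995896/145 ≈ -41351.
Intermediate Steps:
-41351 - v(-14, w(-3) - 1*57) = -41351 - (-1)/(-88 + (0 - 1*57)) = -41351 - (-1)/(-88 + (0 - 57)) = -41351 - (-1)/(-88 - 57) = -41351 - (-1)/(-145) = -41351 - (-1)*(-1)/145 = -41351 - 1*1/145 = -41351 - 1/145 = -5995896/145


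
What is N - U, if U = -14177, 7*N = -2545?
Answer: 96694/7 ≈ 13813.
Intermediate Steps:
N = -2545/7 (N = (⅐)*(-2545) = -2545/7 ≈ -363.57)
N - U = -2545/7 - 1*(-14177) = -2545/7 + 14177 = 96694/7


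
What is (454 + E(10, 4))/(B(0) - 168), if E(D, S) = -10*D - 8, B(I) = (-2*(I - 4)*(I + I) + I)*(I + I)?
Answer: -173/84 ≈ -2.0595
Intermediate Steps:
B(I) = 2*I*(I - 4*I*(-4 + I)) (B(I) = (-2*(-4 + I)*2*I + I)*(2*I) = (-4*I*(-4 + I) + I)*(2*I) = (I - 4*I*(-4 + I))*(2*I) = 2*I*(I - 4*I*(-4 + I)))
E(D, S) = -8 - 10*D
(454 + E(10, 4))/(B(0) - 168) = (454 + (-8 - 10*10))/(0**2*(34 - 8*0) - 168) = (454 + (-8 - 100))/(0*(34 + 0) - 168) = (454 - 108)/(0*34 - 168) = 346/(0 - 168) = 346/(-168) = 346*(-1/168) = -173/84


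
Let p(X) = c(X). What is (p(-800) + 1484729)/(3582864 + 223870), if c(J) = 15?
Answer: 742372/1903367 ≈ 0.39003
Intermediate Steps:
p(X) = 15
(p(-800) + 1484729)/(3582864 + 223870) = (15 + 1484729)/(3582864 + 223870) = 1484744/3806734 = 1484744*(1/3806734) = 742372/1903367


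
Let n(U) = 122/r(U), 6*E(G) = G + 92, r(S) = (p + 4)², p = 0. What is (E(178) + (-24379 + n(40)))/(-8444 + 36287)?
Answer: -194611/222744 ≈ -0.87370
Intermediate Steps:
r(S) = 16 (r(S) = (0 + 4)² = 4² = 16)
E(G) = 46/3 + G/6 (E(G) = (G + 92)/6 = (92 + G)/6 = 46/3 + G/6)
n(U) = 61/8 (n(U) = 122/16 = 122*(1/16) = 61/8)
(E(178) + (-24379 + n(40)))/(-8444 + 36287) = ((46/3 + (⅙)*178) + (-24379 + 61/8))/(-8444 + 36287) = ((46/3 + 89/3) - 194971/8)/27843 = (45 - 194971/8)*(1/27843) = -194611/8*1/27843 = -194611/222744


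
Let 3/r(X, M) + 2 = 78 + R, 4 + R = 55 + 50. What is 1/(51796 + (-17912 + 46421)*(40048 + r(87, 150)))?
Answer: 59/67365061961 ≈ 8.7582e-10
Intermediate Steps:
R = 101 (R = -4 + (55 + 50) = -4 + 105 = 101)
r(X, M) = 1/59 (r(X, M) = 3/(-2 + (78 + 101)) = 3/(-2 + 179) = 3/177 = 3*(1/177) = 1/59)
1/(51796 + (-17912 + 46421)*(40048 + r(87, 150))) = 1/(51796 + (-17912 + 46421)*(40048 + 1/59)) = 1/(51796 + 28509*(2362833/59)) = 1/(51796 + 67362005997/59) = 1/(67365061961/59) = 59/67365061961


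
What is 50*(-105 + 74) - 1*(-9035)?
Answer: 7485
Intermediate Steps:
50*(-105 + 74) - 1*(-9035) = 50*(-31) + 9035 = -1550 + 9035 = 7485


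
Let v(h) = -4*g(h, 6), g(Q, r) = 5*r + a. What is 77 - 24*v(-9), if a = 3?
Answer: 3245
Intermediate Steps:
g(Q, r) = 3 + 5*r (g(Q, r) = 5*r + 3 = 3 + 5*r)
v(h) = -132 (v(h) = -4*(3 + 5*6) = -4*(3 + 30) = -4*33 = -132)
77 - 24*v(-9) = 77 - 24*(-132) = 77 + 3168 = 3245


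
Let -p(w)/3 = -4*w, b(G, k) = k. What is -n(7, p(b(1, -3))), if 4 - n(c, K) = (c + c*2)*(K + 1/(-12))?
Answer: -3047/4 ≈ -761.75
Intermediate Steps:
p(w) = 12*w (p(w) = -(-12)*w = 12*w)
n(c, K) = 4 - 3*c*(-1/12 + K) (n(c, K) = 4 - (c + c*2)*(K + 1/(-12)) = 4 - (c + 2*c)*(K - 1/12) = 4 - 3*c*(-1/12 + K))
-n(7, p(b(1, -3))) = -(4 + (1/4)*7 - 3*12*(-3)*7) = -(4 + 7/4 - 3*(-36)*7) = -(4 + 7/4 + 756) = -1*3047/4 = -3047/4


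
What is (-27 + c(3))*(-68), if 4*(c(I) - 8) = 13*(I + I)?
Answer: -34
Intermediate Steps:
c(I) = 8 + 13*I/2 (c(I) = 8 + (13*(I + I))/4 = 8 + (13*(2*I))/4 = 8 + (26*I)/4 = 8 + 13*I/2)
(-27 + c(3))*(-68) = (-27 + (8 + (13/2)*3))*(-68) = (-27 + (8 + 39/2))*(-68) = (-27 + 55/2)*(-68) = (½)*(-68) = -34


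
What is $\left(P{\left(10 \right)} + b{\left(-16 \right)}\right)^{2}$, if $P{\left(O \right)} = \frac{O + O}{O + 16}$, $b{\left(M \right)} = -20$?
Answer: $\frac{62500}{169} \approx 369.82$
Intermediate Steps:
$P{\left(O \right)} = \frac{2 O}{16 + O}$
$\left(P{\left(10 \right)} + b{\left(-16 \right)}\right)^{2} = \left(2 \cdot 10 \frac{1}{16 + 10} - 20\right)^{2} = \left(2 \cdot 10 \cdot \frac{1}{26} - 20\right)^{2} = \left(\frac{10}{13} - 20\right)^{2} = \left(- \frac{250}{13}\right)^{2} = \frac{62500}{169}$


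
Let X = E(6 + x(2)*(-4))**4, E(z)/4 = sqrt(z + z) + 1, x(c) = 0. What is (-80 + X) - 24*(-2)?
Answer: 55520 + 26624*sqrt(3) ≈ 1.0163e+5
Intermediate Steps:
E(z) = 4 + 4*sqrt(2)*sqrt(z) (E(z) = 4*(sqrt(z + z) + 1) = 4*(sqrt(2*z) + 1) = 4*(sqrt(2)*sqrt(z) + 1) = 4*(1 + sqrt(2)*sqrt(z)) = 4 + 4*sqrt(2)*sqrt(z))
X = (4 + 8*sqrt(3))**4 (X = (4 + 4*sqrt(2)*sqrt(6 + 0*(-4)))**4 = (4 + 4*sqrt(2)*sqrt(6 + 0))**4 = (4 + 4*sqrt(2)*sqrt(6))**4 = (4 + 8*sqrt(3))**4 ≈ 1.0167e+5)
(-80 + X) - 24*(-2) = (-80 + (55552 + 26624*sqrt(3))) - 24*(-2) = (55472 + 26624*sqrt(3)) + 48 = 55520 + 26624*sqrt(3)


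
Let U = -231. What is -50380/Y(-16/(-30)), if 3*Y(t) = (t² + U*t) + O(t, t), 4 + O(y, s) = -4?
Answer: 8501625/7364 ≈ 1154.5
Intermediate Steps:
O(y, s) = -8 (O(y, s) = -4 - 4 = -8)
Y(t) = -8/3 - 77*t + t²/3 (Y(t) = ((t² - 231*t) - 8)/3 = (-8 + t² - 231*t)/3 = -8/3 - 77*t + t²/3)
-50380/Y(-16/(-30)) = -50380/(-8/3 - (-1232)/(-30) + (-16/(-30))²/3) = -50380/(-8/3 - (-1232)*(-1)/30 + (-16*(-1/30))²/3) = -50380/(-8/3 - 77*8/15 + (8/15)²/3) = -50380/(-8/3 - 616/15 + (⅓)*(64/225)) = -50380/(-8/3 - 616/15 + 64/675) = -50380/(-29456/675) = -50380*(-675/29456) = 8501625/7364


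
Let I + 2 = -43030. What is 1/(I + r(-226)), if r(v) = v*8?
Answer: -1/44840 ≈ -2.2302e-5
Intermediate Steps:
r(v) = 8*v
I = -43032 (I = -2 - 43030 = -43032)
1/(I + r(-226)) = 1/(-43032 + 8*(-226)) = 1/(-43032 - 1808) = 1/(-44840) = -1/44840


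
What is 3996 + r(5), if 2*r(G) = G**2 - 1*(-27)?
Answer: 4022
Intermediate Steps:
r(G) = 27/2 + G**2/2 (r(G) = (G**2 - 1*(-27))/2 = (G**2 + 27)/2 = (27 + G**2)/2 = 27/2 + G**2/2)
3996 + r(5) = 3996 + (27/2 + (1/2)*5**2) = 3996 + (27/2 + (1/2)*25) = 3996 + (27/2 + 25/2) = 3996 + 26 = 4022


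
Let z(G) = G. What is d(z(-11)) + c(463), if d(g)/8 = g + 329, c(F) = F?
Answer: 3007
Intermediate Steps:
d(g) = 2632 + 8*g (d(g) = 8*(g + 329) = 8*(329 + g) = 2632 + 8*g)
d(z(-11)) + c(463) = (2632 + 8*(-11)) + 463 = (2632 - 88) + 463 = 2544 + 463 = 3007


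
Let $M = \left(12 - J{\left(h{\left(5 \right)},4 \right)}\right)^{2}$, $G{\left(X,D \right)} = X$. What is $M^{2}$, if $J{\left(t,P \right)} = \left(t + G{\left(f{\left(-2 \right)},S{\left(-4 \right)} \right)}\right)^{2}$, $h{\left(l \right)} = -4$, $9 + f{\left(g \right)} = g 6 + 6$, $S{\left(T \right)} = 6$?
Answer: $14835483601$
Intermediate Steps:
$f{\left(g \right)} = -3 + 6 g$ ($f{\left(g \right)} = -9 + \left(g 6 + 6\right) = -9 + \left(6 g + 6\right) = -9 + \left(6 + 6 g\right) = -3 + 6 g$)
$J{\left(t,P \right)} = \left(-15 + t\right)^{2}$ ($J{\left(t,P \right)} = \left(t + \left(-3 + 6 \left(-2\right)\right)\right)^{2} = \left(t - 15\right)^{2} = \left(-15 + t\right)^{2}$)
$M = 121801$ ($M = \left(12 + \left(0 - \left(-15 - 4\right)^{2}\right)\right)^{2} = \left(12 + \left(0 - \left(-19\right)^{2}\right)\right)^{2} = \left(12 + \left(0 - 361\right)\right)^{2} = \left(12 - 361\right)^{2} = \left(-349\right)^{2} = 121801$)
$M^{2} = 121801^{2} = 14835483601$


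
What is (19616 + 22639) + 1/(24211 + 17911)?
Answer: 1779865111/42122 ≈ 42255.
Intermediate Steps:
(19616 + 22639) + 1/(24211 + 17911) = 42255 + 1/42122 = 1779865111/42122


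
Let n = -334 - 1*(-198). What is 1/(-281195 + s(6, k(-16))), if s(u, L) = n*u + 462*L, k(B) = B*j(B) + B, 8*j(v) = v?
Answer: -1/274619 ≈ -3.6414e-6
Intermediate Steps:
j(v) = v/8
n = -136 (n = -334 + 198 = -136)
k(B) = B + B²/8 (k(B) = B*(B/8) + B = B²/8 + B = B + B²/8)
s(u, L) = -136*u + 462*L
1/(-281195 + s(6, k(-16))) = 1/(-281195 + (-136*6 + 462*((⅛)*(-16)*(8 - 16)))) = 1/(-281195 + (-816 + 462*((⅛)*(-16)*(-8)))) = 1/(-281195 + (-816 + 462*16)) = 1/(-281195 + (-816 + 7392)) = 1/(-281195 + 6576) = 1/(-274619) = -1/274619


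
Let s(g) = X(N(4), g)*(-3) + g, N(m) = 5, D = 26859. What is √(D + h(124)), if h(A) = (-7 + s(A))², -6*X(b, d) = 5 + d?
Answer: √239205/2 ≈ 244.54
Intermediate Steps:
X(b, d) = -⅚ - d/6 (X(b, d) = -(5 + d)/6 = -⅚ - d/6)
s(g) = 5/2 + 3*g/2 (s(g) = (-⅚ - g/6)*(-3) + g = (5/2 + g/2) + g = 5/2 + 3*g/2)
h(A) = (-9/2 + 3*A/2)² (h(A) = (-7 + (5/2 + 3*A/2))² = (-9/2 + 3*A/2)²)
√(D + h(124)) = √(26859 + 9*(3 - 1*124)²/4) = √(26859 + 9*(3 - 124)²/4) = √(26859 + (9/4)*(-121)²) = √(26859 + (9/4)*14641) = √(26859 + 131769/4) = √(239205/4) = √239205/2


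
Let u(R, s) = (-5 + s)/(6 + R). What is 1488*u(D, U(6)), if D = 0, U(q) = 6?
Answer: 248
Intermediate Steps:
u(R, s) = (-5 + s)/(6 + R)
1488*u(D, U(6)) = 1488*((-5 + 6)/(6 + 0)) = 1488*(1/6) = 1488*((⅙)*1) = 1488*(⅙) = 248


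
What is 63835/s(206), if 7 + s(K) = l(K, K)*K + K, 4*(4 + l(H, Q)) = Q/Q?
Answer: -127670/1147 ≈ -111.31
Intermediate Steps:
l(H, Q) = -15/4 (l(H, Q) = -4 + (Q/Q)/4 = -4 + (1/4)*1 = -4 + 1/4 = -15/4)
s(K) = -7 - 11*K/4 (s(K) = -7 + (-15*K/4 + K) = -7 - 11*K/4)
63835/s(206) = 63835/(-7 - 11/4*206) = 63835/(-7 - 1133/2) = 63835/(-1147/2) = 63835*(-2/1147) = -127670/1147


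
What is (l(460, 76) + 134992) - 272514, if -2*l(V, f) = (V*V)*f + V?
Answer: -8178552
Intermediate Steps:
l(V, f) = -V/2 - f*V**2/2 (l(V, f) = -((V*V)*f + V)/2 = -(V**2*f + V)/2 = -(f*V**2 + V)/2 = -(V + f*V**2)/2 = -V/2 - f*V**2/2)
(l(460, 76) + 134992) - 272514 = (-1/2*460*(1 + 460*76) + 134992) - 272514 = (-1/2*460*(1 + 34960) + 134992) - 272514 = (-1/2*460*34961 + 134992) - 272514 = (-8041030 + 134992) - 272514 = -7906038 - 272514 = -8178552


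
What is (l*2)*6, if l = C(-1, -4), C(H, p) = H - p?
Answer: 36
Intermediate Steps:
l = 3 (l = -1 - 1*(-4) = -1 + 4 = 3)
(l*2)*6 = (3*2)*6 = 6*6 = 36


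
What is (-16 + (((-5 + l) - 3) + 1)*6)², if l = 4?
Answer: 1156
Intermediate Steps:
(-16 + (((-5 + l) - 3) + 1)*6)² = (-16 + (((-5 + 4) - 3) + 1)*6)² = (-16 + ((-1 - 3) + 1)*6)² = (-16 + (-4 + 1)*6)² = (-16 - 3*6)² = (-16 - 18)² = (-34)² = 1156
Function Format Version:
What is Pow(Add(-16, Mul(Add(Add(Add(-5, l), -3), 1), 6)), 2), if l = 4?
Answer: 1156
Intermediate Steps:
Pow(Add(-16, Mul(Add(Add(Add(-5, l), -3), 1), 6)), 2) = Pow(Add(-16, Mul(Add(Add(Add(-5, 4), -3), 1), 6)), 2) = Pow(Add(-16, Mul(Add(Add(-1, -3), 1), 6)), 2) = Pow(Add(-16, Mul(Add(-4, 1), 6)), 2) = Pow(Add(-16, Mul(-3, 6)), 2) = Pow(Add(-16, -18), 2) = Pow(-34, 2) = 1156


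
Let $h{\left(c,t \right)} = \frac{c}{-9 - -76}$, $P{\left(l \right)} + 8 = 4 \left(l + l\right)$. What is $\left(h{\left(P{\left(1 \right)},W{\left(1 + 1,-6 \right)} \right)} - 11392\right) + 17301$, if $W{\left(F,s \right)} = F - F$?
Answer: $5909$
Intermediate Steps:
$P{\left(l \right)} = -8 + 8 l$ ($P{\left(l \right)} = -8 + 4 \left(l + l\right) = -8 + 4 \cdot 2 l = -8 + 8 l$)
$W{\left(F,s \right)} = 0$
$h{\left(c,t \right)} = \frac{c}{67}$ ($h{\left(c,t \right)} = \frac{c}{-9 + 76} = \frac{c}{67}$)
$\left(h{\left(P{\left(1 \right)},W{\left(1 + 1,-6 \right)} \right)} - 11392\right) + 17301 = \left(\frac{-8 + 8 \cdot 1}{67} - 11392\right) + 17301 = \left(\frac{-8 + 8}{67} - 11392\right) + 17301 = \left(\frac{1}{67} \cdot 0 - 11392\right) + 17301 = \left(0 - 11392\right) + 17301 = -11392 + 17301 = 5909$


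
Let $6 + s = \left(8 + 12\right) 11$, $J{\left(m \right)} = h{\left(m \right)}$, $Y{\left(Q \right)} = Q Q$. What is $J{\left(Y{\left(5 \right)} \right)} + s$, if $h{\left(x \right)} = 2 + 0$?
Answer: $216$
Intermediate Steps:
$Y{\left(Q \right)} = Q^{2}$
$h{\left(x \right)} = 2$
$J{\left(m \right)} = 2$
$s = 214$ ($s = -6 + \left(8 + 12\right) 11 = -6 + 20 \cdot 11 = -6 + 220 = 214$)
$J{\left(Y{\left(5 \right)} \right)} + s = 2 + 214 = 216$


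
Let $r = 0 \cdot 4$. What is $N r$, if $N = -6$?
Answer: $0$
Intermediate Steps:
$r = 0$
$N r = \left(-6\right) 0 = 0$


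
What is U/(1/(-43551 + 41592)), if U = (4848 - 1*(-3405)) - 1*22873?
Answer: 28640580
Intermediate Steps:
U = -14620 (U = (4848 + 3405) - 22873 = 8253 - 22873 = -14620)
U/(1/(-43551 + 41592)) = -14620/(1/(-43551 + 41592)) = -14620/(1/(-1959)) = -14620/(-1/1959) = -14620*(-1959) = 28640580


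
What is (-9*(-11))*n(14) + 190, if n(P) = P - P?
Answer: 190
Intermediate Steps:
n(P) = 0
(-9*(-11))*n(14) + 190 = -9*(-11)*0 + 190 = 99*0 + 190 = 0 + 190 = 190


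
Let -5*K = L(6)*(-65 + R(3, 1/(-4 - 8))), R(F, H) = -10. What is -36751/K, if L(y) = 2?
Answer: -36751/30 ≈ -1225.0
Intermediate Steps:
K = 30 (K = -2*(-65 - 10)/5 = -2*(-75)/5 = -⅕*(-150) = 30)
-36751/K = -36751/30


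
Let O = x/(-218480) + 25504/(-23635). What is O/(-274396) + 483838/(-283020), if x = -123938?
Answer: -3427792898656939873/2005082289194434080 ≈ -1.7096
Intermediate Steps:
O = -264283929/516377480 (O = -123938/(-218480) + 25504/(-23635) = -123938*(-1/218480) + 25504*(-1/23635) = 61969/109240 - 25504/23635 = -264283929/516377480 ≈ -0.51180)
O/(-274396) + 483838/(-283020) = -264283929/516377480/(-274396) + 483838/(-283020) = -264283929/516377480*(-1/274396) + 483838*(-1/283020) = 264283929/141691915002080 - 241919/141510 = -3427792898656939873/2005082289194434080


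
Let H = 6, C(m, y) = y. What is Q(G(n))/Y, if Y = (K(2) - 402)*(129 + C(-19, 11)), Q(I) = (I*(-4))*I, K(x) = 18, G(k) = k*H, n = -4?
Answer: 3/70 ≈ 0.042857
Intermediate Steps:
G(k) = 6*k (G(k) = k*6 = 6*k)
Q(I) = -4*I² (Q(I) = (-4*I)*I = -4*I²)
Y = -53760 (Y = (18 - 402)*(129 + 11) = -384*140 = -53760)
Q(G(n))/Y = -4*(6*(-4))²/(-53760) = -4*(-24)²*(-1/53760) = -4*576*(-1/53760) = -2304*(-1/53760) = 3/70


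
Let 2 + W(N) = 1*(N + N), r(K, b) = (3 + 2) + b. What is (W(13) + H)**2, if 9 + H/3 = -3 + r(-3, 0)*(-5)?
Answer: 7569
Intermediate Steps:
r(K, b) = 5 + b
H = -111 (H = -27 + 3*(-3 + (5 + 0)*(-5)) = -27 + 3*(-3 + 5*(-5)) = -27 + 3*(-3 - 25) = -27 + 3*(-28) = -27 - 84 = -111)
W(N) = -2 + 2*N (W(N) = -2 + 1*(N + N) = -2 + 1*(2*N) = -2 + 2*N)
(W(13) + H)**2 = ((-2 + 2*13) - 111)**2 = ((-2 + 26) - 111)**2 = (24 - 111)**2 = (-87)**2 = 7569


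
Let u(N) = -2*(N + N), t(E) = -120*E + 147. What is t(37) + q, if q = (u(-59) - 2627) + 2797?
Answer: -3887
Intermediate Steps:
t(E) = 147 - 120*E
u(N) = -4*N
q = 406 (q = (-4*(-59) - 2627) + 2797 = (236 - 2627) + 2797 = -2391 + 2797 = 406)
t(37) + q = (147 - 120*37) + 406 = (147 - 4440) + 406 = -4293 + 406 = -3887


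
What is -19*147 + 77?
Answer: -2716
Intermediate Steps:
-19*147 + 77 = -2793 + 77 = -2716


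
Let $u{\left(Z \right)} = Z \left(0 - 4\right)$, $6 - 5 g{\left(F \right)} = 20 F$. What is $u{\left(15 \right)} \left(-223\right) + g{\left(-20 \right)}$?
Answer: $\frac{67306}{5} \approx 13461.0$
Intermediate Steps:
$g{\left(F \right)} = \frac{6}{5} - 4 F$ ($g{\left(F \right)} = \frac{6}{5} - \frac{20 F}{5} = \frac{6}{5} - 4 F$)
$u{\left(Z \right)} = - 4 Z$ ($u{\left(Z \right)} = Z \left(-4\right) = - 4 Z$)
$u{\left(15 \right)} \left(-223\right) + g{\left(-20 \right)} = \left(-4\right) 15 \left(-223\right) + \left(\frac{6}{5} - -80\right) = \left(-60\right) \left(-223\right) + \left(\frac{6}{5} + 80\right) = 13380 + \frac{406}{5} = \frac{67306}{5}$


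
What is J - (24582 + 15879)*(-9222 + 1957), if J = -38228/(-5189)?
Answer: 1525302255413/5189 ≈ 2.9395e+8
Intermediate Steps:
J = 38228/5189 (J = -38228*(-1/5189) = 38228/5189 ≈ 7.3671)
J - (24582 + 15879)*(-9222 + 1957) = 38228/5189 - (24582 + 15879)*(-9222 + 1957) = 38228/5189 - 40461*(-7265) = 38228/5189 - 1*(-293949165) = 38228/5189 + 293949165 = 1525302255413/5189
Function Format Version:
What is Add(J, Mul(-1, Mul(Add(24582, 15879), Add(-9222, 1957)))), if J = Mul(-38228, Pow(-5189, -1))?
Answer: Rational(1525302255413, 5189) ≈ 2.9395e+8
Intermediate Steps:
J = Rational(38228, 5189) (J = Mul(-38228, Rational(-1, 5189)) = Rational(38228, 5189) ≈ 7.3671)
Add(J, Mul(-1, Mul(Add(24582, 15879), Add(-9222, 1957)))) = Add(Rational(38228, 5189), Mul(-1, Mul(Add(24582, 15879), Add(-9222, 1957)))) = Add(Rational(38228, 5189), Mul(-1, Mul(40461, -7265))) = Add(Rational(38228, 5189), Mul(-1, -293949165)) = Add(Rational(38228, 5189), 293949165) = Rational(1525302255413, 5189)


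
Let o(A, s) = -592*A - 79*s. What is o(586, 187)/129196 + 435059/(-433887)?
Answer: -213138302159/56056464852 ≈ -3.8022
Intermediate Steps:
o(586, 187)/129196 + 435059/(-433887) = (-592*586 - 79*187)/129196 + 435059/(-433887) = (-346912 - 14773)*(1/129196) + 435059*(-1/433887) = -361685*1/129196 - 435059/433887 = -361685/129196 - 435059/433887 = -213138302159/56056464852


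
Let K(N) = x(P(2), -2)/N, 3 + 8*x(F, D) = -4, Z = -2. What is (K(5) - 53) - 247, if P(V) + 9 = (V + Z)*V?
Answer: -12007/40 ≈ -300.17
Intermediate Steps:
P(V) = -9 + V*(-2 + V) (P(V) = -9 + (V - 2)*V = -9 + (-2 + V)*V = -9 + V*(-2 + V))
x(F, D) = -7/8 (x(F, D) = -3/8 + (⅛)*(-4) = -3/8 - ½ = -7/8)
K(N) = -7/(8*N)
(K(5) - 53) - 247 = (-7/8/5 - 53) - 247 = (-7/8*⅕ - 53) - 247 = (-7/40 - 53) - 247 = -2127/40 - 247 = -12007/40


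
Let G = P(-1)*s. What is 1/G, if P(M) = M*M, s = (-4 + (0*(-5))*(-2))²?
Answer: 1/16 ≈ 0.062500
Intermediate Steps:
s = 16 (s = (-4 + 0*(-2))² = (-4 + 0)² = (-4)² = 16)
P(M) = M²
G = 16 (G = (-1)²*16 = 1*16 = 16)
1/G = 1/16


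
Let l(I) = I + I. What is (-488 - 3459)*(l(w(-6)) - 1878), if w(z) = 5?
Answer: 7372996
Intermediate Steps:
l(I) = 2*I
(-488 - 3459)*(l(w(-6)) - 1878) = (-488 - 3459)*(2*5 - 1878) = -3947*(10 - 1878) = -3947*(-1868) = 7372996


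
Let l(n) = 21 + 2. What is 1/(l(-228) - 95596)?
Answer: -1/95573 ≈ -1.0463e-5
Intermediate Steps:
l(n) = 23
1/(l(-228) - 95596) = 1/(23 - 95596) = 1/(-95573) = -1/95573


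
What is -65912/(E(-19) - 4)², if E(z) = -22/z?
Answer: -5948558/729 ≈ -8159.9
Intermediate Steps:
-65912/(E(-19) - 4)² = -65912/(-22/(-19) - 4)² = -65912/(-22*(-1/19) - 4)² = -65912/(22/19 - 4)² = -65912/((-54/19)²) = -65912/2916/361 = -65912*361/2916 = -5948558/729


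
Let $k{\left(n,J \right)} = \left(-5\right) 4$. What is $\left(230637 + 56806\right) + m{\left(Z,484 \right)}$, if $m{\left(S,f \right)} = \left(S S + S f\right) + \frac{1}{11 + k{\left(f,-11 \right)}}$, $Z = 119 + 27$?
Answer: $\frac{3414806}{9} \approx 3.7942 \cdot 10^{5}$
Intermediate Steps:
$k{\left(n,J \right)} = -20$
$Z = 146$
$m{\left(S,f \right)} = - \frac{1}{9} + S^{2} + S f$ ($m{\left(S,f \right)} = \left(S S + S f\right) + \frac{1}{11 - 20} = \left(S^{2} + S f\right) + \frac{1}{-9} = \left(S^{2} + S f\right) - \frac{1}{9} = - \frac{1}{9} + S^{2} + S f$)
$\left(230637 + 56806\right) + m{\left(Z,484 \right)} = \left(230637 + 56806\right) + \left(- \frac{1}{9} + 146^{2} + 146 \cdot 484\right) = 287443 + \left(- \frac{1}{9} + 21316 + 70664\right) = 287443 + \frac{827819}{9} = \frac{3414806}{9}$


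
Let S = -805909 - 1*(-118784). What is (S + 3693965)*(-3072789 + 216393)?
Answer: -8588725748640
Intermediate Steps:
S = -687125 (S = -805909 + 118784 = -687125)
(S + 3693965)*(-3072789 + 216393) = (-687125 + 3693965)*(-3072789 + 216393) = 3006840*(-2856396) = -8588725748640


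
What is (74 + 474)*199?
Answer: 109052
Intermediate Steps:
(74 + 474)*199 = 548*199 = 109052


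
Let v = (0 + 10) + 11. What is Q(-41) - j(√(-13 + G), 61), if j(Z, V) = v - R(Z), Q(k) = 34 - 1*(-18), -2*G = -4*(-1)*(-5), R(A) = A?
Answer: 31 + I*√3 ≈ 31.0 + 1.732*I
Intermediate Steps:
G = 10 (G = -(-4*(-1))*(-5)/2 = -2*(-5) = -½*(-20) = 10)
v = 21 (v = 10 + 11 = 21)
Q(k) = 52 (Q(k) = 34 + 18 = 52)
j(Z, V) = 21 - Z
Q(-41) - j(√(-13 + G), 61) = 52 - (21 - √(-13 + 10)) = 52 - (21 - √(-3)) = 52 - (21 - I*√3) = 52 + (-21 + I*√3) = 31 + I*√3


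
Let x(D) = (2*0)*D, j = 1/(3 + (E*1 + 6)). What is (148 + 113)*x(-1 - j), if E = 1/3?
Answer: 0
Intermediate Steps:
E = ⅓ ≈ 0.33333
j = 3/28 (j = 1/(3 + ((⅓)*1 + 6)) = 1/(3 + (⅓ + 6)) = 1/(3 + 19/3) = 1/(28/3) = 3/28 ≈ 0.10714)
x(D) = 0 (x(D) = 0*D = 0)
(148 + 113)*x(-1 - j) = (148 + 113)*0 = 261*0 = 0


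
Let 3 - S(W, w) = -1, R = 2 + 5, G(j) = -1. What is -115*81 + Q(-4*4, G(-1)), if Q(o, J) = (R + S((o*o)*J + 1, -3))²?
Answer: -9194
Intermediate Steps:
R = 7
S(W, w) = 4 (S(W, w) = 3 - 1*(-1) = 3 + 1 = 4)
Q(o, J) = 121 (Q(o, J) = (7 + 4)² = 11² = 121)
-115*81 + Q(-4*4, G(-1)) = -115*81 + 121 = -9315 + 121 = -9194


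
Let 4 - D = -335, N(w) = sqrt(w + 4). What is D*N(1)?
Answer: 339*sqrt(5) ≈ 758.03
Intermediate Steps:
N(w) = sqrt(4 + w)
D = 339 (D = 4 - 1*(-335) = 4 + 335 = 339)
D*N(1) = 339*sqrt(4 + 1) = 339*sqrt(5)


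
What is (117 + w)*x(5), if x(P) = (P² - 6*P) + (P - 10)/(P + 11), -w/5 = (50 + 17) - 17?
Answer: 11305/16 ≈ 706.56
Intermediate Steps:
w = -250 (w = -5*((50 + 17) - 17) = -5*(67 - 17) = -5*50 = -250)
x(P) = P² - 6*P + (-10 + P)/(11 + P) (x(P) = (P² - 6*P) + (-10 + P)/(11 + P) = P² - 6*P + (-10 + P)/(11 + P))
(117 + w)*x(5) = (117 - 250)*((-10 + 5³ - 65*5 + 5*5²)/(11 + 5)) = -133*(-10 + 125 - 325 + 5*25)/16 = -133*(-10 + 125 - 325 + 125)/16 = -133*(-85)/16 = -133*(-85/16) = 11305/16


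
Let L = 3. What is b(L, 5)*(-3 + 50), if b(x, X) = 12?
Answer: 564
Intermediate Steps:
b(L, 5)*(-3 + 50) = 12*(-3 + 50) = 12*47 = 564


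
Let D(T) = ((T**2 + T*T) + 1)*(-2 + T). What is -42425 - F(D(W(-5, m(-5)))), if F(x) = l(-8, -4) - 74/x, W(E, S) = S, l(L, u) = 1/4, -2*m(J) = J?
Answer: -4580743/108 ≈ -42414.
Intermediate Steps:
m(J) = -J/2
l(L, u) = 1/4
D(T) = (1 + 2*T**2)*(-2 + T) (D(T) = ((T**2 + T**2) + 1)*(-2 + T) = (2*T**2 + 1)*(-2 + T) = (1 + 2*T**2)*(-2 + T))
F(x) = 1/4 - 74/x
-42425 - F(D(W(-5, m(-5)))) = -42425 - (-296 + (-2 - 1/2*(-5) - 4*(-1/2*(-5))**2 + 2*(-1/2*(-5))**3))/(4*(-2 - 1/2*(-5) - 4*(-1/2*(-5))**2 + 2*(-1/2*(-5))**3)) = -42425 - (-296 + (-2 + 5/2 - 4*(5/2)**2 + 2*(5/2)**3))/(4*(-2 + 5/2 - 4*(5/2)**2 + 2*(5/2)**3)) = -42425 - (-296 + (-2 + 5/2 - 4*25/4 + 2*(125/8)))/(4*(-2 + 5/2 - 4*25/4 + 2*(125/8))) = -42425 - (-296 + (-2 + 5/2 - 25 + 125/4))/(4*(-2 + 5/2 - 25 + 125/4)) = -42425 - (-296 + 27/4)/(4*27/4) = -42425 - 4*(-1157)/(4*27*4) = -42425 - 1*(-1157/108) = -42425 + 1157/108 = -4580743/108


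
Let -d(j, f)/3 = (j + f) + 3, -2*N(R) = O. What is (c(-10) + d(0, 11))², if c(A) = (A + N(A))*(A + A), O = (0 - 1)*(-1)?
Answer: 28224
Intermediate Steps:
O = 1 (O = -1*(-1) = 1)
N(R) = -½ (N(R) = -½*1 = -½)
d(j, f) = -9 - 3*f - 3*j (d(j, f) = -3*((j + f) + 3) = -3*((f + j) + 3) = -3*(3 + f + j) = -9 - 3*f - 3*j)
c(A) = 2*A*(-½ + A) (c(A) = (A - ½)*(A + A) = (-½ + A)*(2*A) = 2*A*(-½ + A))
(c(-10) + d(0, 11))² = (-10*(-1 + 2*(-10)) + (-9 - 3*11 - 3*0))² = (-10*(-1 - 20) + (-9 - 33 + 0))² = (-10*(-21) - 42)² = (210 - 42)² = 168² = 28224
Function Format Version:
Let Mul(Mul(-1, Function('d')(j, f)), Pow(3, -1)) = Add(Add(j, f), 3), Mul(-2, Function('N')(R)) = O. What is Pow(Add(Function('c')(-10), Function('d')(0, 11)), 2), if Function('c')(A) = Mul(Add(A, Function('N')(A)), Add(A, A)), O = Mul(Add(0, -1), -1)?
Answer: 28224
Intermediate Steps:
O = 1 (O = Mul(-1, -1) = 1)
Function('N')(R) = Rational(-1, 2) (Function('N')(R) = Mul(Rational(-1, 2), 1) = Rational(-1, 2))
Function('d')(j, f) = Add(-9, Mul(-3, f), Mul(-3, j)) (Function('d')(j, f) = Mul(-3, Add(Add(j, f), 3)) = Mul(-3, Add(Add(f, j), 3)) = Mul(-3, Add(3, f, j)) = Add(-9, Mul(-3, f), Mul(-3, j)))
Function('c')(A) = Mul(2, A, Add(Rational(-1, 2), A)) (Function('c')(A) = Mul(Add(A, Rational(-1, 2)), Add(A, A)) = Mul(Add(Rational(-1, 2), A), Mul(2, A)) = Mul(2, A, Add(Rational(-1, 2), A)))
Pow(Add(Function('c')(-10), Function('d')(0, 11)), 2) = Pow(Add(Mul(-10, Add(-1, Mul(2, -10))), Add(-9, Mul(-3, 11), Mul(-3, 0))), 2) = Pow(Add(Mul(-10, Add(-1, -20)), Add(-9, -33, 0)), 2) = Pow(Add(Mul(-10, -21), -42), 2) = Pow(Add(210, -42), 2) = Pow(168, 2) = 28224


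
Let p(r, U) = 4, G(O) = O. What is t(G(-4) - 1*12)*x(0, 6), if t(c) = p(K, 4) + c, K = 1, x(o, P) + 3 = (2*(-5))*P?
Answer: 756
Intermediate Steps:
x(o, P) = -3 - 10*P (x(o, P) = -3 + (2*(-5))*P = -3 - 10*P)
t(c) = 4 + c
t(G(-4) - 1*12)*x(0, 6) = (4 + (-4 - 1*12))*(-3 - 10*6) = (4 + (-4 - 12))*(-3 - 60) = (4 - 16)*(-63) = -12*(-63) = 756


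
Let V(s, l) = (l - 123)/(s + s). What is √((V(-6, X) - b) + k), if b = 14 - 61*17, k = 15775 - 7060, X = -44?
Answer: √351069/6 ≈ 98.752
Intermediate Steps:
V(s, l) = (-123 + l)/(2*s) (V(s, l) = (-123 + l)/((2*s)) = (-123 + l)*(1/(2*s)) = (-123 + l)/(2*s))
k = 8715
b = -1023 (b = 14 - 1037 = -1023)
√((V(-6, X) - b) + k) = √(((½)*(-123 - 44)/(-6) - 1*(-1023)) + 8715) = √(((½)*(-⅙)*(-167) + 1023) + 8715) = √((167/12 + 1023) + 8715) = √(12443/12 + 8715) = √(117023/12) = √351069/6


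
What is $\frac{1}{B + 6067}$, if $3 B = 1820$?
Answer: $\frac{3}{20021} \approx 0.00014984$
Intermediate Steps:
$B = \frac{1820}{3}$ ($B = \frac{1}{3} \cdot 1820 = \frac{1820}{3} \approx 606.67$)
$\frac{1}{B + 6067} = \frac{1}{\frac{1820}{3} + 6067} = \frac{1}{\frac{20021}{3}} = \frac{3}{20021}$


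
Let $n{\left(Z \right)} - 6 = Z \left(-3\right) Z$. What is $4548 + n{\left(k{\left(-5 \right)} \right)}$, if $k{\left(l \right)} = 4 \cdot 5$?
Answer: $3354$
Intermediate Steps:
$k{\left(l \right)} = 20$
$n{\left(Z \right)} = 6 - 3 Z^{2}$ ($n{\left(Z \right)} = 6 + Z \left(-3\right) Z = 6 + - 3 Z Z = 6 - 3 Z^{2}$)
$4548 + n{\left(k{\left(-5 \right)} \right)} = 4548 + \left(6 - 3 \cdot 20^{2}\right) = 4548 + \left(6 - 1200\right) = 4548 - 1194 = 3354$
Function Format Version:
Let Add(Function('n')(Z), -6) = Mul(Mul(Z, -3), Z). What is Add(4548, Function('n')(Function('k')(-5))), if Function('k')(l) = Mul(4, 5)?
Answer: 3354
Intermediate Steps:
Function('k')(l) = 20
Function('n')(Z) = Add(6, Mul(-3, Pow(Z, 2))) (Function('n')(Z) = Add(6, Mul(Mul(Z, -3), Z)) = Add(6, Mul(Mul(-3, Z), Z)) = Add(6, Mul(-3, Pow(Z, 2))))
Add(4548, Function('n')(Function('k')(-5))) = Add(4548, Add(6, Mul(-3, Pow(20, 2)))) = Add(4548, Add(6, Mul(-3, 400))) = Add(4548, Add(6, -1200)) = Add(4548, -1194) = 3354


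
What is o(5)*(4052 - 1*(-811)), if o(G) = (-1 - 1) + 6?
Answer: 19452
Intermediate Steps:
o(G) = 4 (o(G) = -2 + 6 = 4)
o(5)*(4052 - 1*(-811)) = 4*(4052 - 1*(-811)) = 4*(4052 + 811) = 4*4863 = 19452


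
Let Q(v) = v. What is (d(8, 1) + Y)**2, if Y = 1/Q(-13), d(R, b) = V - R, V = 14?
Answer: 5929/169 ≈ 35.083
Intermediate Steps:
d(R, b) = 14 - R
Y = -1/13 (Y = 1/(-13) = -1/13 ≈ -0.076923)
(d(8, 1) + Y)**2 = ((14 - 1*8) - 1/13)**2 = ((14 - 8) - 1/13)**2 = (6 - 1/13)**2 = (77/13)**2 = 5929/169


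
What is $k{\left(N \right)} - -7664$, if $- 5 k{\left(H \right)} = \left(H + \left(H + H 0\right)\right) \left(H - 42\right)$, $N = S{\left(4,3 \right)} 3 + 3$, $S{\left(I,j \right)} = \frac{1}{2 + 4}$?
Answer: $\frac{77179}{10} \approx 7717.9$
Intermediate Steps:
$S{\left(I,j \right)} = \frac{1}{6}$
$N = \frac{7}{2}$ ($N = \frac{1}{6} \cdot 3 + 3 = \frac{1}{2} + 3 = \frac{7}{2} \approx 3.5$)
$k{\left(H \right)} = - \frac{2 H \left(-42 + H\right)}{5}$ ($k{\left(H \right)} = - \frac{\left(H + \left(H + H 0\right)\right) \left(H - 42\right)}{5} = - \frac{\left(H + \left(H + 0\right)\right) \left(-42 + H\right)}{5} = - \frac{\left(H + H\right) \left(-42 + H\right)}{5} = - \frac{2 H \left(-42 + H\right)}{5}$)
$k{\left(N \right)} - -7664 = \frac{2}{5} \cdot \frac{7}{2} \left(42 - \frac{7}{2}\right) - -7664 = \frac{2}{5} \cdot \frac{7}{2} \left(42 - \frac{7}{2}\right) + \left(-220 + 7884\right) = \frac{2}{5} \cdot \frac{7}{2} \cdot \frac{77}{2} + 7664 = \frac{539}{10} + 7664 = \frac{77179}{10}$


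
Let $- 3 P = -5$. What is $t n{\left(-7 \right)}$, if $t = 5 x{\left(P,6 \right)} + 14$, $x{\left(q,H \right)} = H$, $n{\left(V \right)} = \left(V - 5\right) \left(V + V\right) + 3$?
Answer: $7524$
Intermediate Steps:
$P = \frac{5}{3}$ ($P = \left(- \frac{1}{3}\right) \left(-5\right) = \frac{5}{3} \approx 1.6667$)
$n{\left(V \right)} = 3 + 2 V \left(-5 + V\right)$ ($n{\left(V \right)} = \left(-5 + V\right) 2 V + 3 = 2 V \left(-5 + V\right) + 3 = 3 + 2 V \left(-5 + V\right)$)
$t = 44$ ($t = 5 \cdot 6 + 14 = 30 + 14 = 44$)
$t n{\left(-7 \right)} = 44 \left(3 - -70 + 2 \left(-7\right)^{2}\right) = 44 \left(3 + 70 + 2 \cdot 49\right) = 44 \left(3 + 70 + 98\right) = 44 \cdot 171 = 7524$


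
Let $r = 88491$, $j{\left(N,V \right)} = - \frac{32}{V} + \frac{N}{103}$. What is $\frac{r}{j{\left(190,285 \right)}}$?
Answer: $\frac{2597653305}{50854} \approx 51081.0$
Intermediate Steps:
$j{\left(N,V \right)} = - \frac{32}{V} + \frac{N}{103}$ ($j{\left(N,V \right)} = - \frac{32}{V} + N \frac{1}{103} = - \frac{32}{V} + \frac{N}{103}$)
$\frac{r}{j{\left(190,285 \right)}} = \frac{88491}{- \frac{32}{285} + \frac{1}{103} \cdot 190} = \frac{88491}{\left(-32\right) \frac{1}{285} + \frac{190}{103}} = \frac{88491}{- \frac{32}{285} + \frac{190}{103}} = \frac{88491}{\frac{50854}{29355}} = 88491 \cdot \frac{29355}{50854} = \frac{2597653305}{50854}$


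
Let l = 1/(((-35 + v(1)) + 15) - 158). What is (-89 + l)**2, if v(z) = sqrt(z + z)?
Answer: 3975850327689/501874562 + 1409938*sqrt(2)/250937281 ≈ 7922.0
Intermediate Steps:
v(z) = sqrt(2)*sqrt(z) (v(z) = sqrt(2*z) = sqrt(2)*sqrt(z))
l = 1/(-178 + sqrt(2)) (l = 1/(((-35 + sqrt(2)*sqrt(1)) + 15) - 158) = 1/(((-35 + sqrt(2)*1) + 15) - 158) = 1/(((-35 + sqrt(2)) + 15) - 158) = 1/((-20 + sqrt(2)) - 158) = 1/(-178 + sqrt(2)) ≈ -0.0056630)
(-89 + l)**2 = (-89 + (-89/15841 - sqrt(2)/31682))**2 = (-1409938/15841 - sqrt(2)/31682)**2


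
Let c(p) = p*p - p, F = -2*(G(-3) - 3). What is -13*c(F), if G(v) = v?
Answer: -1716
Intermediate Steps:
F = 12 (F = -2*(-3 - 3) = -2*(-6) = 12)
c(p) = p² - p
-13*c(F) = -156*(-1 + 12) = -156*11 = -13*132 = -1716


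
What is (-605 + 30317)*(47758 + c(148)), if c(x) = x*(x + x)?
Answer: 2720608992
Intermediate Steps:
c(x) = 2*x² (c(x) = x*(2*x) = 2*x²)
(-605 + 30317)*(47758 + c(148)) = (-605 + 30317)*(47758 + 2*148²) = 29712*(47758 + 2*21904) = 29712*(47758 + 43808) = 29712*91566 = 2720608992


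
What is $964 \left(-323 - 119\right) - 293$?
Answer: $-426381$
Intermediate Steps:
$964 \left(-323 - 119\right) - 293 = 964 \left(-442\right) - 293 = -426088 - 293 = -426381$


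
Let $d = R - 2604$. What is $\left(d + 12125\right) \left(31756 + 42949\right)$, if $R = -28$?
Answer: $709174565$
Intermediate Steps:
$d = -2632$ ($d = -28 - 2604 = -2632$)
$\left(d + 12125\right) \left(31756 + 42949\right) = \left(-2632 + 12125\right) \left(31756 + 42949\right) = 9493 \cdot 74705 = 709174565$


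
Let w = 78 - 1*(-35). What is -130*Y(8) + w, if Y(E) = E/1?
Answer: -927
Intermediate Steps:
Y(E) = E (Y(E) = E*1 = E)
w = 113 (w = 78 + 35 = 113)
-130*Y(8) + w = -130*8 + 113 = -1040 + 113 = -927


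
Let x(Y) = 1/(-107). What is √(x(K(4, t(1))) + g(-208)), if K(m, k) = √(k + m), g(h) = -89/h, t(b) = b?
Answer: 9*√159965/5564 ≈ 0.64695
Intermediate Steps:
x(Y) = -1/107
√(x(K(4, t(1))) + g(-208)) = √(-1/107 - 89/(-208)) = √(-1/107 - 89*(-1/208)) = √(-1/107 + 89/208) = √(9315/22256) = 9*√159965/5564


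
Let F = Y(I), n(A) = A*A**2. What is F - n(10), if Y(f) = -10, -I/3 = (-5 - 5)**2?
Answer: -1010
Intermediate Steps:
n(A) = A**3
I = -300 (I = -3*(-5 - 5)**2 = -3*(-10)**2 = -3*100 = -300)
F = -10
F - n(10) = -10 - 1*10**3 = -10 - 1*1000 = -10 - 1000 = -1010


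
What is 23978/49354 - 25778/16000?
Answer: -222149853/197416000 ≈ -1.1253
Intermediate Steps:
23978/49354 - 25778/16000 = 23978*(1/49354) - 25778*1/16000 = 11989/24677 - 12889/8000 = -222149853/197416000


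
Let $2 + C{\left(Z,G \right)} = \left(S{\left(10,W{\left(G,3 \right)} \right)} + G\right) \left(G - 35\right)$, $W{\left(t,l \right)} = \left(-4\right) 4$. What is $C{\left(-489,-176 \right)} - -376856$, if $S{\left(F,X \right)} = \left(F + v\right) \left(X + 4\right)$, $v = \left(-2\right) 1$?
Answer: $434246$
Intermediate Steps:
$W{\left(t,l \right)} = -16$
$v = -2$
$S{\left(F,X \right)} = \left(-2 + F\right) \left(4 + X\right)$ ($S{\left(F,X \right)} = \left(F - 2\right) \left(X + 4\right) = \left(-2 + F\right) \left(4 + X\right)$)
$C{\left(Z,G \right)} = -2 + \left(-96 + G\right) \left(-35 + G\right)$ ($C{\left(Z,G \right)} = -2 + \left(\left(-8 - -32 + 4 \cdot 10 + 10 \left(-16\right)\right) + G\right) \left(G - 35\right) = -2 + \left(\left(-8 + 32 + 40 - 160\right) + G\right) \left(-35 + G\right) = -2 + \left(-96 + G\right) \left(-35 + G\right)$)
$C{\left(-489,-176 \right)} - -376856 = \left(3358 + \left(-176\right)^{2} - -23056\right) - -376856 = \left(3358 + 30976 + 23056\right) + 376856 = 57390 + 376856 = 434246$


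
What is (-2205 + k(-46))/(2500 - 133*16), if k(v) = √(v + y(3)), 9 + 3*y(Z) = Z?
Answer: -735/124 + I*√3/93 ≈ -5.9274 + 0.018624*I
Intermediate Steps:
y(Z) = -3 + Z/3
k(v) = √(-2 + v) (k(v) = √(v + (-3 + (⅓)*3)) = √(v + (-3 + 1)) = √(v - 2) = √(-2 + v))
(-2205 + k(-46))/(2500 - 133*16) = (-2205 + √(-2 - 46))/(2500 - 133*16) = (-2205 + √(-48))/(2500 - 2128) = (-2205 + 4*I*√3)/372 = (-2205 + 4*I*√3)*(1/372) = -735/124 + I*√3/93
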